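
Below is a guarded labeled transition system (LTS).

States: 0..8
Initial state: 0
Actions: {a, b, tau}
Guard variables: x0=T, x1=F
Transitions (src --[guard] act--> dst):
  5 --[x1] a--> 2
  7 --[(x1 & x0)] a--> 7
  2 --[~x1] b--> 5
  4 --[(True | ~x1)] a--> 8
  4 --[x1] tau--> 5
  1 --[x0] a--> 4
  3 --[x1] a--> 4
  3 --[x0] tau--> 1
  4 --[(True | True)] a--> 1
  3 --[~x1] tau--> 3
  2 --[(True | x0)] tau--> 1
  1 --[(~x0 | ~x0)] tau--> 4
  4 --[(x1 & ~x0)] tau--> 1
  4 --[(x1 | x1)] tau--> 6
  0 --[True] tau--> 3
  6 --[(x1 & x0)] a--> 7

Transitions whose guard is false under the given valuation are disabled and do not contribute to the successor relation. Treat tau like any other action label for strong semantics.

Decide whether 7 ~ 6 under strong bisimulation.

Refine partition for ~:
  P[0] = {{0,1,2,3,4,5,6,7,8}}
  P[1] = {{0,3},{1,4},{2},{5,6,7,8}}
  P[2] = {{0},{1},{2},{3},{4},{5,6,7,8}}
stable after 3 split(s): 6 block(s)
[7]={5,6,7,8}  [6]={5,6,7,8}

Answer: BISIMILAR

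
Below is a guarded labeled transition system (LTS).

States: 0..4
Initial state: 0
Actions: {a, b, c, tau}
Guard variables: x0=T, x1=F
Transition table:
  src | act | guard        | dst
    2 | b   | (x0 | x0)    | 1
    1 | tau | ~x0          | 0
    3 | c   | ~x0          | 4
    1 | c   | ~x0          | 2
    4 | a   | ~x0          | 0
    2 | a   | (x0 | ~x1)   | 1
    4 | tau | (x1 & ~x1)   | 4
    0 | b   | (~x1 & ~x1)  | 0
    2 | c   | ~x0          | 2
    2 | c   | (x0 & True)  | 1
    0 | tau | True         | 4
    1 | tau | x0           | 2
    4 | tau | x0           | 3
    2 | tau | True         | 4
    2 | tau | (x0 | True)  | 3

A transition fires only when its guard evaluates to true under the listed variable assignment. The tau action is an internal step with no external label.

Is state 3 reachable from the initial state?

Answer: REACHABLE

Analysis:
After dropping false guards: 9 live edges.
Layer 0: {0}
Layer 1: {4}  total {0,4}
Layer 2: {3}  total {0,3,4}
R = {0,3,4}
witness 3: tau·tau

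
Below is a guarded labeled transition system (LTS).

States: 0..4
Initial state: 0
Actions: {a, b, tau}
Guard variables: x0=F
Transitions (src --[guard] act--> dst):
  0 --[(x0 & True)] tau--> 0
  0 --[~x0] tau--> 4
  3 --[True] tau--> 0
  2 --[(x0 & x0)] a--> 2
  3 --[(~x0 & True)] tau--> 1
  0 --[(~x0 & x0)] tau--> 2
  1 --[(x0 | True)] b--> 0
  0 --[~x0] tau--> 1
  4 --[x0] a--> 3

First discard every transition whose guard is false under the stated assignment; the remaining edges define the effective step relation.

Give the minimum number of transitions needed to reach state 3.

Layered search for 3:
  Layer 0: {0}
  Layer 1: {1,4}
3 never appears.

Answer: UNREACHABLE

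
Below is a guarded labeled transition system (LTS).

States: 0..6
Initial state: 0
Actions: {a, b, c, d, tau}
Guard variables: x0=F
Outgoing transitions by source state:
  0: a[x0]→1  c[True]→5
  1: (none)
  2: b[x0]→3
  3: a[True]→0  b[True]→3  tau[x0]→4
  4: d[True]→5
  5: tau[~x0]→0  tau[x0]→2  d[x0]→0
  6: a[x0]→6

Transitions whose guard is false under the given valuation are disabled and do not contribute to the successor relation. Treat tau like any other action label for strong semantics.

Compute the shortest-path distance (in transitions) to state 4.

Answer: UNREACHABLE

Working:
Layered search for 4:
  Layer 0: {0}
  Layer 1: {5}
4 never appears.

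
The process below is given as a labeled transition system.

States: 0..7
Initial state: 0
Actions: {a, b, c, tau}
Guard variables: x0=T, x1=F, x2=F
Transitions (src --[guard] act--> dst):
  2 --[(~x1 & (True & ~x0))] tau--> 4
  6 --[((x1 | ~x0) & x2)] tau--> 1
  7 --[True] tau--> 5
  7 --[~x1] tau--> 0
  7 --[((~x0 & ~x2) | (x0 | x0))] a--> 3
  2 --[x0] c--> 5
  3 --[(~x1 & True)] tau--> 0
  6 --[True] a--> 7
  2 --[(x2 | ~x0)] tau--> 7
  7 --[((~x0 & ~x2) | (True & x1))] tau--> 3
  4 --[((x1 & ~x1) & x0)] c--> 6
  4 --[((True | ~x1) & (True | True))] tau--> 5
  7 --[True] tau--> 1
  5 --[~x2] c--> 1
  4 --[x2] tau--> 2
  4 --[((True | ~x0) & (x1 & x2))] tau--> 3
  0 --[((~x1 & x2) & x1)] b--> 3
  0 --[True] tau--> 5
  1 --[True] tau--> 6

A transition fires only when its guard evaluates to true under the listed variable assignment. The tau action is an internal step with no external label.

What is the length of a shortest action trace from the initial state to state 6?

Layered search for 6:
  Layer 0: {0}
  Layer 1: {5}
  Layer 2: {1}
  Layer 3: {6}
first hit 6 at d=3 via tau·c·tau

Answer: 3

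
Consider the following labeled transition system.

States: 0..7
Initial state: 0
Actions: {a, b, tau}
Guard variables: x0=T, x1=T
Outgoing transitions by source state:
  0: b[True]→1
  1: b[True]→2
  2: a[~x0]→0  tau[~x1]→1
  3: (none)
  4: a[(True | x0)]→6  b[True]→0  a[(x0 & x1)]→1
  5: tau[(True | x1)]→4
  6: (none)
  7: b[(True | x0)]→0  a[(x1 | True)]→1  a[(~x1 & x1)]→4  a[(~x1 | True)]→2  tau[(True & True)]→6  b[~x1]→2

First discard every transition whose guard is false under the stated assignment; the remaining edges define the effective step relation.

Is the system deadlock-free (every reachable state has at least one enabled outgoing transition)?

R = {0,1,2}
  0: b→1  [1 out]
  1: b→2  [1 out]
  2: ∅  [deadlock]
Path to 2: b·b

Answer: DEADLOCK at state 2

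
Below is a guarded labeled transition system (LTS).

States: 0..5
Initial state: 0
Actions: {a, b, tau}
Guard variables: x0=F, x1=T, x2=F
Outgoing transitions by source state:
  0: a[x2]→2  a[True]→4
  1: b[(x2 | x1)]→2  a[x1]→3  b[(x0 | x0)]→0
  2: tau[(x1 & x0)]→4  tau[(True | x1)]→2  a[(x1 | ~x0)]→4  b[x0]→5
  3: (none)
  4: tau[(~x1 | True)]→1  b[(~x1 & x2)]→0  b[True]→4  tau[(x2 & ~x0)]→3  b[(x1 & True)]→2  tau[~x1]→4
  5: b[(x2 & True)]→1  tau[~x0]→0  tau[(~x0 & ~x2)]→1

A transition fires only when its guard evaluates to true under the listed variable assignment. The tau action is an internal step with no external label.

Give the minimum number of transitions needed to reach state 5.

BFS to 5:
  Layer 0: {0}
  Layer 1: {4}
  Layer 2: {1,2}
  Layer 3: {3}
5 never appears.

Answer: UNREACHABLE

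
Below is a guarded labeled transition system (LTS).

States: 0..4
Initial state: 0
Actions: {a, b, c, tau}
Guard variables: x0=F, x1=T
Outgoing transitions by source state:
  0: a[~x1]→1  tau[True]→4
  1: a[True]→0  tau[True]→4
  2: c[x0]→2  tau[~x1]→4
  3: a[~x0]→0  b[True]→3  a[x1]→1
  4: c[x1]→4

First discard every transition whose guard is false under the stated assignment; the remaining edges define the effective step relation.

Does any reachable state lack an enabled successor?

Answer: DEADLOCK-FREE

Trace:
Reachable = {0,4}
  0: tau→4  [1 out]
  4: c→4  [1 out]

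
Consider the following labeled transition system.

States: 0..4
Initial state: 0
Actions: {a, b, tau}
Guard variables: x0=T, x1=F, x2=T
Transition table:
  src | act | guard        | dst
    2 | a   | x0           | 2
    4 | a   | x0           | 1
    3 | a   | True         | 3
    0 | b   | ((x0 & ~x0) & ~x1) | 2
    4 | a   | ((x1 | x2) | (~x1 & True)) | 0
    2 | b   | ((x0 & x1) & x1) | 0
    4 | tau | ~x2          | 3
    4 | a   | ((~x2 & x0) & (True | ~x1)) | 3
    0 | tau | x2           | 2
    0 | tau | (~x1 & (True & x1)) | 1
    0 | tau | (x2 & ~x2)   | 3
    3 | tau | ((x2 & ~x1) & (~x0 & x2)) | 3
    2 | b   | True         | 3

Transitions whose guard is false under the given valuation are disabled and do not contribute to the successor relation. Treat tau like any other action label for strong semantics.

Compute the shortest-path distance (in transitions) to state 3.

Answer: 2

Working:
BFS to 3:
  depth 0: {0}
  depth 1: {2}
  depth 2: {3}
first hit 3 at d=2 via tau·b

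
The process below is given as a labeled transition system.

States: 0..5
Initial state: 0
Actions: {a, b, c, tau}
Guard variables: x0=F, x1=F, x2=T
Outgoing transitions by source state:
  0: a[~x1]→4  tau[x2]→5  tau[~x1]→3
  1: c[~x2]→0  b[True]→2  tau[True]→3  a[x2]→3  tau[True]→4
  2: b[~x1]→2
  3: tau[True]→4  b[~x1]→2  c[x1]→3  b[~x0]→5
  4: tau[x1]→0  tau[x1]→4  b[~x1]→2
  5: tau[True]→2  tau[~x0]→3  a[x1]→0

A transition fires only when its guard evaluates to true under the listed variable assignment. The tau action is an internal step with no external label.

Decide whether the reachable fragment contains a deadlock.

Reachable = {0,2,3,4,5}
  0: a→4  tau→3  tau→5  [3 out]
  2: b→2  [1 out]
  3: b→2  b→5  tau→4  [3 out]
  4: b→2  [1 out]
  5: tau→2  tau→3  [2 out]

Answer: DEADLOCK-FREE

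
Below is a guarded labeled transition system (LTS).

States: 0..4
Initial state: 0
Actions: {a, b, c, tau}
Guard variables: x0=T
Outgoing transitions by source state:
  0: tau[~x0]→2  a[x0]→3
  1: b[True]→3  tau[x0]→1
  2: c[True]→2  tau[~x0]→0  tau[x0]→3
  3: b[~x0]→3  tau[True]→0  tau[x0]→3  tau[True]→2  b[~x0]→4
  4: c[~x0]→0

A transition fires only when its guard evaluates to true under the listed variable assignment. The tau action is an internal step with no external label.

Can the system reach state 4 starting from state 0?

Answer: UNREACHABLE

Trace:
After dropping false guards: 8 live edges.
depth 0: {0}
depth 1: {3}  now seen {0,3}
depth 2: {2}  now seen {0,2,3}
R = {0,2,3}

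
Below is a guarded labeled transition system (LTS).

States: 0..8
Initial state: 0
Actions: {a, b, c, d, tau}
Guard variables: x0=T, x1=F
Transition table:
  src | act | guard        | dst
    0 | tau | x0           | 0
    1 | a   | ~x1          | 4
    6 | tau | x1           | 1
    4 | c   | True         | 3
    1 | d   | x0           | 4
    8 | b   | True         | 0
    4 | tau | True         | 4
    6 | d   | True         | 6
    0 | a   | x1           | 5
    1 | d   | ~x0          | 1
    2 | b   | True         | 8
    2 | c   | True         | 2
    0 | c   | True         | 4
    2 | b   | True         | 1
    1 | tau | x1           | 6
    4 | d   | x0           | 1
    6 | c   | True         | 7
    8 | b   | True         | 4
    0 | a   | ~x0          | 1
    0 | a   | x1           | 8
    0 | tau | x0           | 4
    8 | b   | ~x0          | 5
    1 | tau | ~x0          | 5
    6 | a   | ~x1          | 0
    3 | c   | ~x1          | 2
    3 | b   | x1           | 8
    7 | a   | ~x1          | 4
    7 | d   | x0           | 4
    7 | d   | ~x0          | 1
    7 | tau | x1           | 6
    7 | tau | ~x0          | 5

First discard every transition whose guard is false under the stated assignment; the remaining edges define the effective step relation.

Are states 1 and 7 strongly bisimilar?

Bisimulation quotient by refinement:
  π0 = {{0,1,2,3,4,5,6,7,8}}
  π1 = {{0},{1,7},{2},{3},{4},{5},{6},{8}}
8 equivalence class(es) (converged in 2)
class of 1: {1,7}; class of 7: {1,7}

Answer: BISIMILAR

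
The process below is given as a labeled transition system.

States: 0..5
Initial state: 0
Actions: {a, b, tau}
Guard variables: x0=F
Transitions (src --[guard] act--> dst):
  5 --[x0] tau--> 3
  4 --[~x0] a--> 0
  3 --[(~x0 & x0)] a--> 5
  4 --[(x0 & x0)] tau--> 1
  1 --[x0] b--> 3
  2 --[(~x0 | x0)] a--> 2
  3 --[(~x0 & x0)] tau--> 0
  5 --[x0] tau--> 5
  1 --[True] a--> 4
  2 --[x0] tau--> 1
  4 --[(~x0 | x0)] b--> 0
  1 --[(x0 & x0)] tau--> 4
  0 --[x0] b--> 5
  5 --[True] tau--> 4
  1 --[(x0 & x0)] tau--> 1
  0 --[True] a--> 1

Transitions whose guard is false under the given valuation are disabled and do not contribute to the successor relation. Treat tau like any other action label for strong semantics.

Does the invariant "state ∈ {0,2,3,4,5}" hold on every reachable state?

Answer: INVARIANT VIOLATED at state 1

Working:
Allowed set {0,2,3,4,5}
Reach set: {0,1,4}
  0: ok
  1: VIOLATES
  4: ok
reach 1 via a — violates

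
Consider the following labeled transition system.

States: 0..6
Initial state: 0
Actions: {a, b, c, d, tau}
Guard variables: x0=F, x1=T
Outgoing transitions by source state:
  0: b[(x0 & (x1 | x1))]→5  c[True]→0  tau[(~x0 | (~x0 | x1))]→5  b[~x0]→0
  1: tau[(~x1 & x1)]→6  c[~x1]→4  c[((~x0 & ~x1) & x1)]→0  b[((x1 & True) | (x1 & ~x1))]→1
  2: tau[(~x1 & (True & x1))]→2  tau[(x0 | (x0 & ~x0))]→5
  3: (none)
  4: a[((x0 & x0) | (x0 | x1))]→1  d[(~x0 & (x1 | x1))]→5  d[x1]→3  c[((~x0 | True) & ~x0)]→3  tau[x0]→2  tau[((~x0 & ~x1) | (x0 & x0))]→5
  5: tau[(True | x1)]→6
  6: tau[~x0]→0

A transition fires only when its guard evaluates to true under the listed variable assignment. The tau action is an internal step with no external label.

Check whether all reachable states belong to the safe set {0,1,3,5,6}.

Safe = {0,1,3,5,6}
R = {0,5,6}
  0: ✓
  5: ✓
  6: ✓

Answer: INVARIANT HOLDS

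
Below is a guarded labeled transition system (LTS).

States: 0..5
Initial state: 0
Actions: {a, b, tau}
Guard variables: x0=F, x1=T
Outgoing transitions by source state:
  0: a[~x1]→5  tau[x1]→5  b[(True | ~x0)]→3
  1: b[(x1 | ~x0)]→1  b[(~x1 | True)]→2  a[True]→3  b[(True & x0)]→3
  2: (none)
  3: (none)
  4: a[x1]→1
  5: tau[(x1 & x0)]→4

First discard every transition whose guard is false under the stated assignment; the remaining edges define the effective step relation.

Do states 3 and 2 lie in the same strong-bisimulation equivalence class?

Answer: BISIMILAR

Trace:
Refine partition for ~:
  P[0] = {{0,1,2,3,4,5}}
  P[1] = {{0},{1},{2,3,5},{4}}
4 equivalence class(es) (converged in 2)
class of 3: {2,3,5}; class of 2: {2,3,5}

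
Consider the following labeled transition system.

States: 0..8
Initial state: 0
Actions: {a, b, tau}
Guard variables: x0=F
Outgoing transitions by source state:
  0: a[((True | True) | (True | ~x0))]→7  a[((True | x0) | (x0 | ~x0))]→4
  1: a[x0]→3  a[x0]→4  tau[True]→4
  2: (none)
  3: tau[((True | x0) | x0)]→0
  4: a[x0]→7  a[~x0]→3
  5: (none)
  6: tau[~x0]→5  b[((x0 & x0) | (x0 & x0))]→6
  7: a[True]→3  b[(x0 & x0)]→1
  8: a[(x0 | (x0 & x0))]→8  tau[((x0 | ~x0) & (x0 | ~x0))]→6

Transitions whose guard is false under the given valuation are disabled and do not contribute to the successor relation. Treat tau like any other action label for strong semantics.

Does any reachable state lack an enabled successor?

Answer: DEADLOCK-FREE

Analysis:
R = {0,3,4,7}
  0: a→4  a→7  [deg 2]
  3: tau→0  [deg 1]
  4: a→3  [deg 1]
  7: a→3  [deg 1]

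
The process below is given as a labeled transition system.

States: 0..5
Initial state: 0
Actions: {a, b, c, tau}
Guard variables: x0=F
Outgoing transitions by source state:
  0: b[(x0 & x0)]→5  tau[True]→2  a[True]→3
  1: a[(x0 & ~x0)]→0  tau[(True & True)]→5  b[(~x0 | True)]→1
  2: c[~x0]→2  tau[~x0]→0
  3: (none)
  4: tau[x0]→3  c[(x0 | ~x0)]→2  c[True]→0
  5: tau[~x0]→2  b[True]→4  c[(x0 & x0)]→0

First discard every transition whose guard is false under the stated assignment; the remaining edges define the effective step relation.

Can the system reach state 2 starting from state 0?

After dropping false guards: 10 live edges.
L0 = {0}
L1 = {2,3}  now seen {0,2,3}
R = {0,2,3}
trace reaching 2: tau

Answer: REACHABLE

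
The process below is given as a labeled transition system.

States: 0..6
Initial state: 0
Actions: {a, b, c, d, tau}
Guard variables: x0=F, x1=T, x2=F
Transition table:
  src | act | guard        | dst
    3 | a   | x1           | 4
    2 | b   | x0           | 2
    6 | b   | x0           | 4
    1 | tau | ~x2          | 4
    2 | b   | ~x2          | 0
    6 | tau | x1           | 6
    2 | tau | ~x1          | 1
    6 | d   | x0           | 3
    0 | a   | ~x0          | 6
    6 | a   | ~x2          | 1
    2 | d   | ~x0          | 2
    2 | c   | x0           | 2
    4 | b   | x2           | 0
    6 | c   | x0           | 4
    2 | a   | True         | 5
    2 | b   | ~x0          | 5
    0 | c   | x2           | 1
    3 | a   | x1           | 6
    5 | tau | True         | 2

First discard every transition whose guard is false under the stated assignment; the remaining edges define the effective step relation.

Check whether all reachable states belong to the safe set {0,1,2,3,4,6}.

Inv-set: {0,1,2,3,4,6}
Reach set: {0,1,4,6}
  0: safe
  1: safe
  4: safe
  6: safe

Answer: INVARIANT HOLDS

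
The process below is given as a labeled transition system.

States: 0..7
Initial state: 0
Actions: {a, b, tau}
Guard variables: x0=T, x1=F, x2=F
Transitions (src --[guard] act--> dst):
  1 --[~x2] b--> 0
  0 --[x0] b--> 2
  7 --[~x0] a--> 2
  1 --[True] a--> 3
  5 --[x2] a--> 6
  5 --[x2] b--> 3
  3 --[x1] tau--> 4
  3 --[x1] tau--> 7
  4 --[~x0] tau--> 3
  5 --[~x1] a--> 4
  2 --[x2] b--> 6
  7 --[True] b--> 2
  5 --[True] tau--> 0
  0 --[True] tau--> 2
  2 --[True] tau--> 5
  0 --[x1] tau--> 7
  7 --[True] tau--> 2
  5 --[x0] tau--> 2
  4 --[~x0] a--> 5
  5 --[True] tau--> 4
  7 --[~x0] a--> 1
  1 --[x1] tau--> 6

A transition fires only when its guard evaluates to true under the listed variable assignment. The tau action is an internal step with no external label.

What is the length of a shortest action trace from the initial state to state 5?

Answer: 2

Analysis:
BFS to 5:
  Layer 0: {0}
  Layer 1: {2}
  Layer 2: {5}
depth(5)=2, e.g. b·tau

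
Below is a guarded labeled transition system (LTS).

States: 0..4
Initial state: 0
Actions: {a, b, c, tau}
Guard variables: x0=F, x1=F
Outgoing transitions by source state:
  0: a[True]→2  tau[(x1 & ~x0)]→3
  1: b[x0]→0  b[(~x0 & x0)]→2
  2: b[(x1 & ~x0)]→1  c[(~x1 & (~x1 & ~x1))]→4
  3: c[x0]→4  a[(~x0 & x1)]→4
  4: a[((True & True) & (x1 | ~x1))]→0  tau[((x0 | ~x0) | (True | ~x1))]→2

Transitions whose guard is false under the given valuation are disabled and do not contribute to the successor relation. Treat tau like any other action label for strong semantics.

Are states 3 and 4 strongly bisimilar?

Bisimulation quotient by refinement:
  π0 = {{0,1,2,3,4}}
  π1 = {{0},{1,3},{2},{4}}
stable after 2 split(s): 4 block(s)
class of 3: {1,3}; class of 4: {4}

Answer: NOT BISIMILAR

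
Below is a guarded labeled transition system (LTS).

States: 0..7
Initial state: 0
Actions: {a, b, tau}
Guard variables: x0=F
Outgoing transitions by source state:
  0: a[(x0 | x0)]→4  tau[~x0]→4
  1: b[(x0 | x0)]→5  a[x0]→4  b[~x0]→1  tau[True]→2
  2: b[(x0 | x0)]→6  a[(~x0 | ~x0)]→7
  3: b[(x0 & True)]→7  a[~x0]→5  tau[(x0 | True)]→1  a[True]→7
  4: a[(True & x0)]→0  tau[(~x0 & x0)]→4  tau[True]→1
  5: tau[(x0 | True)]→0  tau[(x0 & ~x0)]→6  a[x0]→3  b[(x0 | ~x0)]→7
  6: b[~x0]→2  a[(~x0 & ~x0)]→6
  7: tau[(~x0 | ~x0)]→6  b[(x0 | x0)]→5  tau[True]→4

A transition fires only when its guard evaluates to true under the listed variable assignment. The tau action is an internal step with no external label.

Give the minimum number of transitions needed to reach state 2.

Answer: 3

Analysis:
Layered search for 2:
  L0 = {0}
  L1 = {4}
  L2 = {1}
  L3 = {2}
first hit 2 at d=3 via tau·tau·tau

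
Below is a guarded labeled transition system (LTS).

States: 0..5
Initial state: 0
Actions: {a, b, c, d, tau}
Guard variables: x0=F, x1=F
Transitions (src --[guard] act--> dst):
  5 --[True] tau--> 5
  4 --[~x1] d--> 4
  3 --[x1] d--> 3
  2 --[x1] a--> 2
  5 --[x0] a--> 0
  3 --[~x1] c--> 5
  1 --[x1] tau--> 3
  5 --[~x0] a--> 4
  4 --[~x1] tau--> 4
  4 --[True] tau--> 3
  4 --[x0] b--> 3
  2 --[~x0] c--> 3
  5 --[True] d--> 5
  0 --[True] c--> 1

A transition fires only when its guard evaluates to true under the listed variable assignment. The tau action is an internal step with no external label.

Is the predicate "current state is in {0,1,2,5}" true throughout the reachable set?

Inv-set: {0,1,2,5}
Reachable = {0,1}
  0: ✓
  1: ✓

Answer: INVARIANT HOLDS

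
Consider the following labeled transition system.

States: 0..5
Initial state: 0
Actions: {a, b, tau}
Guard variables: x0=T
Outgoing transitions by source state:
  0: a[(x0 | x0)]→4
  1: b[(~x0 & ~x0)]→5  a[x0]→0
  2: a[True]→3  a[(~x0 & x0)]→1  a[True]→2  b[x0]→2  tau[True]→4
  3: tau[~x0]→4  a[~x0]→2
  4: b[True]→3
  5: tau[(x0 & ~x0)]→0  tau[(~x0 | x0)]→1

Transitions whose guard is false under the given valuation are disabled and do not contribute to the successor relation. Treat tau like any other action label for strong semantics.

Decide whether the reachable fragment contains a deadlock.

Answer: DEADLOCK at state 3

Analysis:
R = {0,3,4}
  0: a→4  [1 out]
  3: ∅  [deadlock]
  4: b→3  [1 out]
trace reaching 3: a·b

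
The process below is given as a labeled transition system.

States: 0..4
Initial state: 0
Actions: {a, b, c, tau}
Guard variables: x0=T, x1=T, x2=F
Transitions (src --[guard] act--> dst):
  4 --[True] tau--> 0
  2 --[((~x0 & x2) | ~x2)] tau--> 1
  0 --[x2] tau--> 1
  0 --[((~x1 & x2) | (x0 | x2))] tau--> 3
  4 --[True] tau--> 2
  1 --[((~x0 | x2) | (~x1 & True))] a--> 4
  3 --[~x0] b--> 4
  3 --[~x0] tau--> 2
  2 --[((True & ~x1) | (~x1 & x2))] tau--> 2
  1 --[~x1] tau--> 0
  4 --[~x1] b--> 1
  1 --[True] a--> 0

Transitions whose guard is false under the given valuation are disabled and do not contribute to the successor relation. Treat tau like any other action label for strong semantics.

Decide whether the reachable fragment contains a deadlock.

Reachable = {0,3}
  0: tau→3  [1 out]
  3: ∅  [deadlock]
witness 3: tau

Answer: DEADLOCK at state 3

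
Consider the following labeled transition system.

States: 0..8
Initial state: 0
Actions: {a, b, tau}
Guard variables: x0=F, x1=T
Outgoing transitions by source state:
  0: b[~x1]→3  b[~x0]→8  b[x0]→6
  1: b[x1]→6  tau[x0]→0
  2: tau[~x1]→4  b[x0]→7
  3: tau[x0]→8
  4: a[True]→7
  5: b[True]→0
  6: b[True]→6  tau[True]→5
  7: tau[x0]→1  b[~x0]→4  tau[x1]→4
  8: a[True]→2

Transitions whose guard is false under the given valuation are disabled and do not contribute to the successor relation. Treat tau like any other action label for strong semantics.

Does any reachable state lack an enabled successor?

Answer: DEADLOCK at state 2

Trace:
Reach set: {0,2,8}
  0: b→8  [1 exit(s)]
  2: ∅  [STUCK]
  8: a→2  [1 exit(s)]
Path to 2: b·a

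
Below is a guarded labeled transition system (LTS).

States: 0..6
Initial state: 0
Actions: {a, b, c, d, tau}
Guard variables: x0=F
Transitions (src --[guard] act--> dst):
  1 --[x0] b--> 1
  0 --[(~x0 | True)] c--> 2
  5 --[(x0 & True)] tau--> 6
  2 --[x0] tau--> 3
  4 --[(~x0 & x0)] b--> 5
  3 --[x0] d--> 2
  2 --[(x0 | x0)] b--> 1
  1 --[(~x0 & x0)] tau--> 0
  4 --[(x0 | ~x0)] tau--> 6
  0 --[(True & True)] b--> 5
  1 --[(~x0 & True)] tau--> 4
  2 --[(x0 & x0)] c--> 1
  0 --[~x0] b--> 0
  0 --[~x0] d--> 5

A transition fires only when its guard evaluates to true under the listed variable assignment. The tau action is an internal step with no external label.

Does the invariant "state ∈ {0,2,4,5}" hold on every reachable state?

Inv-set: {0,2,4,5}
Reach set: {0,2,5}
  0: ✓
  2: ✓
  5: ✓

Answer: INVARIANT HOLDS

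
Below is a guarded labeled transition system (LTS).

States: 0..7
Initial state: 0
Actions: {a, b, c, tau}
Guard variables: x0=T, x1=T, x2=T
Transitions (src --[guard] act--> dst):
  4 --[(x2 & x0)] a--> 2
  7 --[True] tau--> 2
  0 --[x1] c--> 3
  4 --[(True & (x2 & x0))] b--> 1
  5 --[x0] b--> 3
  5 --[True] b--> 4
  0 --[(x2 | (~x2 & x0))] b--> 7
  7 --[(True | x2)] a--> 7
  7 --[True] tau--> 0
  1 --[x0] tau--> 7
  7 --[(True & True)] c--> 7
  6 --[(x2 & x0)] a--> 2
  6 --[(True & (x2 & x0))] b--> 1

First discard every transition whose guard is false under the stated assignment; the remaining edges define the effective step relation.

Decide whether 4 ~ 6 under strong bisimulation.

Answer: BISIMILAR

Analysis:
Bisimulation quotient by refinement:
  P[0] = {{0,1,2,3,4,5,6,7}}
  P[1] = {{0},{1},{2,3},{4,6},{5},{7}}
6 equivalence class(es) (converged in 2)
[4]={4,6}  [6]={4,6}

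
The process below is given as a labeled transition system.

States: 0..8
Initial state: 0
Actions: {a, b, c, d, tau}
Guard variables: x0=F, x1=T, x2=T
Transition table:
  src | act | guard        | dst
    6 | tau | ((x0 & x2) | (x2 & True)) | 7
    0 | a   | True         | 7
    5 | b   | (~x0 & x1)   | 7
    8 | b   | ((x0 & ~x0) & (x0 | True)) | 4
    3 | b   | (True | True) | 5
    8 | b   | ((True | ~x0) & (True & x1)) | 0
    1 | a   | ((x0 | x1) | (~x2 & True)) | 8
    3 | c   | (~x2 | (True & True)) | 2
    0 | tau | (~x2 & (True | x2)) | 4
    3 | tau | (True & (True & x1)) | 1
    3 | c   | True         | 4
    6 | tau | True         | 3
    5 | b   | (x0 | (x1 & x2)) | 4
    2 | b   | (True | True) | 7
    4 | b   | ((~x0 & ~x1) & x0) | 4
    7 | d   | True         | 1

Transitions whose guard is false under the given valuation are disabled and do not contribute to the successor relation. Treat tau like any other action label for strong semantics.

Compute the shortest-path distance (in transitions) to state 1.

Layered search for 1:
  Layer 0: {0}
  Layer 1: {7}
  Layer 2: {1}
depth(1)=2, e.g. a·d

Answer: 2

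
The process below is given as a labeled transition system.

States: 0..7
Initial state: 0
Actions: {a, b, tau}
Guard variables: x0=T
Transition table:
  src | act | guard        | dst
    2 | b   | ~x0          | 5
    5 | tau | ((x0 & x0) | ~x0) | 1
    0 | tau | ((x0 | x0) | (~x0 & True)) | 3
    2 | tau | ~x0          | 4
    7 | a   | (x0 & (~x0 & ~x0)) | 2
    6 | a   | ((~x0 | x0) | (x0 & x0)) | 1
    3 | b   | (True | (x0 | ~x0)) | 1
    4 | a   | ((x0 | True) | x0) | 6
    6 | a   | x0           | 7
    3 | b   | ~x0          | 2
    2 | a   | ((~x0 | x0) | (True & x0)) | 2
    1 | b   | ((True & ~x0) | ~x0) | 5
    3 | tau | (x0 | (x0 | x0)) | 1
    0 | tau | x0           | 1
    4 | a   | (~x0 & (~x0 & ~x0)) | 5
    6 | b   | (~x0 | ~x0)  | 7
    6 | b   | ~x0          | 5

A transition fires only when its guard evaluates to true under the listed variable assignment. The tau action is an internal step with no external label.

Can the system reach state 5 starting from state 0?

Answer: UNREACHABLE

Trace:
Guard filter leaves 9 enabled edge(s).
L0 = {0}
L1 = {1,3}  now seen {0,1,3}
Reachable = {0,1,3}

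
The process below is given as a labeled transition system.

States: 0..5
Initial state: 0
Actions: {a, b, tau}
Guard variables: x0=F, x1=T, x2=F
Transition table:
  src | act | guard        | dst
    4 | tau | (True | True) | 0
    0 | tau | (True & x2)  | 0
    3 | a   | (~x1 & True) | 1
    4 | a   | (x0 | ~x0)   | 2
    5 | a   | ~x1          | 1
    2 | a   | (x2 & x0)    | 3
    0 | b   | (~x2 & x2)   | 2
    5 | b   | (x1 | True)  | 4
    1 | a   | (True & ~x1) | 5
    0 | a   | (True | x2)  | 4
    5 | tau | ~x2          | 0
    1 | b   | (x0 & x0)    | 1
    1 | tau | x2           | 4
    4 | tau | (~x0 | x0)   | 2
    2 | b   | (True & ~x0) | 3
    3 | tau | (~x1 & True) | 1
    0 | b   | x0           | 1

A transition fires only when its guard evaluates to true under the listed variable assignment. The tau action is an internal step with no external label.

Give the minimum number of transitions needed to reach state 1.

Answer: UNREACHABLE

Analysis:
Layered search for 1:
  Layer 0: {0}
  Layer 1: {4}
  Layer 2: {2}
  Layer 3: {3}
1 never appears.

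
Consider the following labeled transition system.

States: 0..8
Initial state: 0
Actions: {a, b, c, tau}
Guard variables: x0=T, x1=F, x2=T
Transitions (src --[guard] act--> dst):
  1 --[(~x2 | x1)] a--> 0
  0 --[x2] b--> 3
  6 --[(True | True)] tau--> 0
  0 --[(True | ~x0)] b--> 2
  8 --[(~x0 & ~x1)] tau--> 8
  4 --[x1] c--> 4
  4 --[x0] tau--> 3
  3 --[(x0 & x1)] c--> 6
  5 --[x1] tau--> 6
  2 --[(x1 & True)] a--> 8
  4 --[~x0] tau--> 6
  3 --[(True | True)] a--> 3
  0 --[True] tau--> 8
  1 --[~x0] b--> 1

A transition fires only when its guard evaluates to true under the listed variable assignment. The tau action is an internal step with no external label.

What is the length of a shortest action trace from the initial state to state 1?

BFS to 1:
  L0 = {0}
  L1 = {2,3,8}
1 never appears.

Answer: UNREACHABLE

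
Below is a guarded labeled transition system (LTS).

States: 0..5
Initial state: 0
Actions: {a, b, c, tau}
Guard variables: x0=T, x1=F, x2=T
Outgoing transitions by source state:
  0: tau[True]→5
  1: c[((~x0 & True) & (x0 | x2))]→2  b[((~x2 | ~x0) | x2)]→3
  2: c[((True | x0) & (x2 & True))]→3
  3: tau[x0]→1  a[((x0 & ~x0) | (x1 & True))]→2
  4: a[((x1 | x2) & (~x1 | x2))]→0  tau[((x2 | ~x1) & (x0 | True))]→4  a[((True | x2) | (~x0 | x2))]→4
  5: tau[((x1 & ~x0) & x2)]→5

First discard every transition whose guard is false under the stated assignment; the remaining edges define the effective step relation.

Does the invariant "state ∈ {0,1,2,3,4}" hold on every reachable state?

Safe = {0,1,2,3,4}
Reach set: {0,5}
  0: ok
  5: VIOLATES
witness against invariant: tau → 5

Answer: INVARIANT VIOLATED at state 5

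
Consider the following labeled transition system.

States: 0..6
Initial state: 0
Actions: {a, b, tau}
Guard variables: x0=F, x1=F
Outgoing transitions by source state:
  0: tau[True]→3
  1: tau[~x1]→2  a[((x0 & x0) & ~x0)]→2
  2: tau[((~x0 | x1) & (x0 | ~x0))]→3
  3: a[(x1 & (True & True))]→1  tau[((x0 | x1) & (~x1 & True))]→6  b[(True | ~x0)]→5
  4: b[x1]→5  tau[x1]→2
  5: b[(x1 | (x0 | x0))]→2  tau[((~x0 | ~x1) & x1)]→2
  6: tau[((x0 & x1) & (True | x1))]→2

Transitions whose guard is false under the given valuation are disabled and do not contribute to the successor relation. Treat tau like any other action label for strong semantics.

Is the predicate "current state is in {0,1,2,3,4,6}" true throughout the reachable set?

Answer: INVARIANT VIOLATED at state 5

Trace:
Safe = {0,1,2,3,4,6}
R = {0,3,5}
  0: ok
  3: ok
  5: ✗ unsafe
reach 5 via tau·b — violates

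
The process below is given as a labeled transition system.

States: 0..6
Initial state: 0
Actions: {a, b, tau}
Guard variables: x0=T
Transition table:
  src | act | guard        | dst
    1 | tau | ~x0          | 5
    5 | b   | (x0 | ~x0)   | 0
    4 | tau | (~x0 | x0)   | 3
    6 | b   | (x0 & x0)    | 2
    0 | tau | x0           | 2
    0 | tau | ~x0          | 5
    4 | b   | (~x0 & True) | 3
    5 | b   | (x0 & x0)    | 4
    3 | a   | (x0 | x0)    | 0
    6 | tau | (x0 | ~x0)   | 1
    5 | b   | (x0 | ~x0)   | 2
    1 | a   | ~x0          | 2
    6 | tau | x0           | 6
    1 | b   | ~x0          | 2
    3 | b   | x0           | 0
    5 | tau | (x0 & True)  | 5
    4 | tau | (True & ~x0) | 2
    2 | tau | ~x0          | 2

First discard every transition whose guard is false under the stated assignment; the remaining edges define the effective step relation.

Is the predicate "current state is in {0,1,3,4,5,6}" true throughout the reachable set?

Answer: INVARIANT VIOLATED at state 2

Analysis:
Inv-set: {0,1,3,4,5,6}
Reach set: {0,2}
  0: ✓
  2: outside
reach 2 via tau — violates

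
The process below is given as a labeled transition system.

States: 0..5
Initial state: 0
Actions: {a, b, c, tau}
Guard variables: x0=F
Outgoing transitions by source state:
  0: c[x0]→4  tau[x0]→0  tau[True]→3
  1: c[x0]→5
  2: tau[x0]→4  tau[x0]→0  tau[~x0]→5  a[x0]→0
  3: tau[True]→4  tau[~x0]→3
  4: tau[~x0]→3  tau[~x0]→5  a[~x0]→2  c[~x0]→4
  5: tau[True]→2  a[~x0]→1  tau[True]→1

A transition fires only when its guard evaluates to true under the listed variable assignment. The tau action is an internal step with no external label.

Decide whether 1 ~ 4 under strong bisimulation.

Answer: NOT BISIMILAR

Analysis:
Refine partition for ~:
  P[0] = {{0,1,2,3,4,5}}
  P[1] = {{0,2,3},{1},{4},{5}}
  P[2] = {{0},{1},{2},{3},{4},{5}}
6 equivalence class(es) (converged in 3)
[1]={1}  [4]={4}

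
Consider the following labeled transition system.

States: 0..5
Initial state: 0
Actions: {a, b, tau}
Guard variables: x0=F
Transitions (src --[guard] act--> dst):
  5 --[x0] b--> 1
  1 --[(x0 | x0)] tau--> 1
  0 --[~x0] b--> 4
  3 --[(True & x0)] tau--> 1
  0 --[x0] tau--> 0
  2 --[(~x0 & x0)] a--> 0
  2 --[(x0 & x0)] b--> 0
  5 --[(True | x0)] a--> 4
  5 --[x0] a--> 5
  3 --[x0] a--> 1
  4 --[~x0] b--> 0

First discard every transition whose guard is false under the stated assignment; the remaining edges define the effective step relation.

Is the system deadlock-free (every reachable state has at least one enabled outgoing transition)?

R = {0,4}
  0: b→4  [1 out]
  4: b→0  [1 out]

Answer: DEADLOCK-FREE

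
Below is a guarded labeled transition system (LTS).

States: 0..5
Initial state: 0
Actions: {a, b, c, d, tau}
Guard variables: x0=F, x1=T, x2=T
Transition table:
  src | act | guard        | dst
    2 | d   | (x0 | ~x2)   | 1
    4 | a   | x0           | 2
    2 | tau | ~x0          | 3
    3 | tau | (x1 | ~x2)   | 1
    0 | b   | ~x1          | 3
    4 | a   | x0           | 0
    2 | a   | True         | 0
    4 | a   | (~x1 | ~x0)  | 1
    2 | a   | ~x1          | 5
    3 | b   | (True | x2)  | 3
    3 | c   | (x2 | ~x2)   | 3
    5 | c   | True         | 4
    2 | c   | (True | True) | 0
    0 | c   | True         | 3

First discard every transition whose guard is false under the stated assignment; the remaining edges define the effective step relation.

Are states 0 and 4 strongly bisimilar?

Answer: NOT BISIMILAR

Working:
Bisimulation quotient by refinement:
  P[0] = {{0,1,2,3,4,5}}
  P[1] = {{0,5},{1},{2},{3},{4}}
  P[2] = {{0},{1},{2},{3},{4},{5}}
6 equivalence class(es) (converged in 3)
0∈{0}, 4∈{4}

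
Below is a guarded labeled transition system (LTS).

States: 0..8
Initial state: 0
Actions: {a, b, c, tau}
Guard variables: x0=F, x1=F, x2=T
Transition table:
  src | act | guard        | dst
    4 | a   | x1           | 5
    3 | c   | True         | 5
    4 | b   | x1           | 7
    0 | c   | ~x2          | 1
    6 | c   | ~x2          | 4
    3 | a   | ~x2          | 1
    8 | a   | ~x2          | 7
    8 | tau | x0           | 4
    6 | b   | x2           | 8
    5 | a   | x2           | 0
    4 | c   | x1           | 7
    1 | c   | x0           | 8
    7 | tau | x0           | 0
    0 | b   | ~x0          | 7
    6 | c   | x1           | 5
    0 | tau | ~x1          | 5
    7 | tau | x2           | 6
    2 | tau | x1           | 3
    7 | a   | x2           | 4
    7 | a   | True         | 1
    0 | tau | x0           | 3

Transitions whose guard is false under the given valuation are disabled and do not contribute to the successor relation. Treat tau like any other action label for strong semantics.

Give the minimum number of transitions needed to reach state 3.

Layered search for 3:
  Layer 0: {0}
  Layer 1: {5,7}
  Layer 2: {1,4,6}
  Layer 3: {8}
3 never appears.

Answer: UNREACHABLE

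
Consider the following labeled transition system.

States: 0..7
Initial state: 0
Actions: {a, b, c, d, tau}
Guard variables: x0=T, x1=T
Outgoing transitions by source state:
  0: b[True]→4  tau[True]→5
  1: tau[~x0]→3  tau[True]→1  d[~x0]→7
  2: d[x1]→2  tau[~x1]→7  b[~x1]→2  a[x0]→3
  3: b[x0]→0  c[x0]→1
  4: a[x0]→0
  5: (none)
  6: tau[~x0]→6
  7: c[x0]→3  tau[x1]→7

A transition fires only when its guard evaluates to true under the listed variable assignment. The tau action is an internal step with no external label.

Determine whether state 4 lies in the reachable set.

After dropping false guards: 10 live edges.
depth 0: {0}
depth 1: {4,5}  total {0,4,5}
R = {0,4,5}
trace reaching 4: b

Answer: REACHABLE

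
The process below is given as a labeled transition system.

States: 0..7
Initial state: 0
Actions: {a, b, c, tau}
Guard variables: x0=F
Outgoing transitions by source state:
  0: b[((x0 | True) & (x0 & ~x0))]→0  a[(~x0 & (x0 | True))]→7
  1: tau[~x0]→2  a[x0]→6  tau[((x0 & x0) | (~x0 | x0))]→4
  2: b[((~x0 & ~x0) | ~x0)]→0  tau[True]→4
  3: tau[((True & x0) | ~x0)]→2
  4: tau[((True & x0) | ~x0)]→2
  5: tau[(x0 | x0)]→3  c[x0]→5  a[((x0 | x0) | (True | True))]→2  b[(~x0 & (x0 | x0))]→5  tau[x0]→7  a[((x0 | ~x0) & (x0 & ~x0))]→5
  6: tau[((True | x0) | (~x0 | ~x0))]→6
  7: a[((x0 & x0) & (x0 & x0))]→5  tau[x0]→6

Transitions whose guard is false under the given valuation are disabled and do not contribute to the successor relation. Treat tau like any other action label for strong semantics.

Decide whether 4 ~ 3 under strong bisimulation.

Bisimulation quotient by refinement:
  round 0: {{0,1,2,3,4,5,6,7}}
  round 1: {{0,5},{1,3,4,6},{2},{7}}
  round 2: {{0},{1},{2},{3,4},{5},{6},{7}}
stable after 3 split(s): 7 block(s)
class of 4: {3,4}; class of 3: {3,4}

Answer: BISIMILAR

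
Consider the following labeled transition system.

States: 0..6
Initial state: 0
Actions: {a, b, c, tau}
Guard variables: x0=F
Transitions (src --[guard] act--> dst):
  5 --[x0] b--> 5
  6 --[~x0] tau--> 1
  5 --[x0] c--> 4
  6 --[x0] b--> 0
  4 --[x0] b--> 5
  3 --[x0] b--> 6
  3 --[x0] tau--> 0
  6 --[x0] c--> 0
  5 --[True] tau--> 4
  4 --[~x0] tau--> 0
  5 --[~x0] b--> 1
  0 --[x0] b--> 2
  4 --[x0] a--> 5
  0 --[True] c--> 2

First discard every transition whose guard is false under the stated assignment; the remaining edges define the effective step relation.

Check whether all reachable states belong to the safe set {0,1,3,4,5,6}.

Inv-set: {0,1,3,4,5,6}
Reach set: {0,2}
  0: safe
  2: ✗ unsafe
witness against invariant: c → 2

Answer: INVARIANT VIOLATED at state 2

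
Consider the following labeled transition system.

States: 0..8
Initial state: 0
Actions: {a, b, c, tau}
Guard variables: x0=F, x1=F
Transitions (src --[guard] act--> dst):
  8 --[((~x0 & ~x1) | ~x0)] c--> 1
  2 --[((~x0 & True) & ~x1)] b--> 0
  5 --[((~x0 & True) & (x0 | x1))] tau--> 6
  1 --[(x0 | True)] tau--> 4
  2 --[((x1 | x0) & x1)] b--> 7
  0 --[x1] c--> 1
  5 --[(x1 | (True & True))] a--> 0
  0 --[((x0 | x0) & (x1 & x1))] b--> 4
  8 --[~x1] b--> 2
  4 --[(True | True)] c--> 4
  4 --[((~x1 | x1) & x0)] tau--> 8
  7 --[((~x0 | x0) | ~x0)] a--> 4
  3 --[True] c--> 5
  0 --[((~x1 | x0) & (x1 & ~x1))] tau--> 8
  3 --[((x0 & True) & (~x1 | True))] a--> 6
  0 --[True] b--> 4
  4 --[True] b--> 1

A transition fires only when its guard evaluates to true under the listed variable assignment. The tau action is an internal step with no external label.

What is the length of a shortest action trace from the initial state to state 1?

BFS to 1:
  depth 0: {0}
  depth 1: {4}
  depth 2: {1}
1 enters at depth 2; path b·b

Answer: 2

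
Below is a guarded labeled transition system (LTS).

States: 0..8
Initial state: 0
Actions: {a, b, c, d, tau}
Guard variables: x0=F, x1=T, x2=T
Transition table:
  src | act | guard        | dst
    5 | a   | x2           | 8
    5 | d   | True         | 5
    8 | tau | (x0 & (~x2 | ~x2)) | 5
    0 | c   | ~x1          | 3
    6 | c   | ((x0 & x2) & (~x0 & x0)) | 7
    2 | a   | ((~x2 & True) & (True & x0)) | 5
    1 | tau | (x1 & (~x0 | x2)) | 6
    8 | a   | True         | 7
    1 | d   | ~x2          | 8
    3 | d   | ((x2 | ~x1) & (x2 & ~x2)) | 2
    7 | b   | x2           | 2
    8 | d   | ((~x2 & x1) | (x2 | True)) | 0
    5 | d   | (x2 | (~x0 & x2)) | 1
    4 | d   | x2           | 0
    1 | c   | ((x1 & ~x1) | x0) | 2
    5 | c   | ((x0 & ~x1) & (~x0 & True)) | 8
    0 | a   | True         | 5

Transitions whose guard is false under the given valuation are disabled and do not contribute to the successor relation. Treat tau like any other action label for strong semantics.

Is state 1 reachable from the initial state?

Answer: REACHABLE

Working:
Guard filter leaves 9 enabled edge(s).
L0 = {0}
L1 = {5}  now seen {0,5}
L2 = {1,8}  now seen {0,1,5,8}
L3 = {6,7}  now seen {0,1,5,6,7,8}
L4 = {2}  now seen {0,1,2,5,6,7,8}
Reach set: {0,1,2,5,6,7,8}
trace reaching 1: a·d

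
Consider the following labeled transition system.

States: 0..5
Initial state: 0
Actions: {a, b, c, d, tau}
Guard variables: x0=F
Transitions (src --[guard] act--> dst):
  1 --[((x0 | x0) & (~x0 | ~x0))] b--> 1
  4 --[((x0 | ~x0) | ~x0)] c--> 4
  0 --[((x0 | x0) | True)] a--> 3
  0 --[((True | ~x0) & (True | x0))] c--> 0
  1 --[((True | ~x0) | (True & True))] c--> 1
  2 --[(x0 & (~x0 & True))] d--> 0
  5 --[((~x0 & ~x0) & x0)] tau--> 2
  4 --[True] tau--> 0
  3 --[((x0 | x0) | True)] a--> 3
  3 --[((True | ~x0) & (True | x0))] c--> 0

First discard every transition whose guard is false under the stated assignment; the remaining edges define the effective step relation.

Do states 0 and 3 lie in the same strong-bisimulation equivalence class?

Answer: BISIMILAR

Trace:
Refine partition for ~:
  round 0: {{0,1,2,3,4,5}}
  round 1: {{0,3},{1},{2,5},{4}}
stable after 2 split(s): 4 block(s)
[0]={0,3}  [3]={0,3}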